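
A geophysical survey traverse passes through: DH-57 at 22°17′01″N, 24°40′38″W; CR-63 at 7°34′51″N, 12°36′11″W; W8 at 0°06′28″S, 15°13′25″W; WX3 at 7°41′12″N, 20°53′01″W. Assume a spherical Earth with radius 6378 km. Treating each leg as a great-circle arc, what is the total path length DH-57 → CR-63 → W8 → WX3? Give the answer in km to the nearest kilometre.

DH-57: φ = +22.28361°, λ = -24.67722°
CR-63: φ = +7.58083°, λ = -12.60306°
W8: φ = -0.10778°, λ = -15.22361°
WX3: φ = +7.68667°, λ = -20.88361°
DH-57→CR-63: c = 0.327143 rad, d = 2086.52 km
CR-63→W8: c = 0.141729 rad, d = 903.95 km
W8→WX3: c = 0.167950 rad, d = 1071.19 km
Total = 2086.52 + 903.95 + 1071.19 = 4061.66 km

4062 km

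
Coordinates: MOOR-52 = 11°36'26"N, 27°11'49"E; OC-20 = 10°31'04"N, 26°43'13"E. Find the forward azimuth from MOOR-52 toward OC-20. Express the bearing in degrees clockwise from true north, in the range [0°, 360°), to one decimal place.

MOOR-52: φ = +11.60722°, λ = +27.19694°
OC-20: φ = +10.51778°, λ = +26.72028°
Δλ = -0.4767°
y = sin Δλ · cos φ₂ = -0.008180
x = cos φ₁ sin φ₂ − sin φ₁ cos φ₂ cos Δλ = -0.019006
θ = atan2(y, x) = -156.7151° → 203.2849° (mod 360°)

203.3°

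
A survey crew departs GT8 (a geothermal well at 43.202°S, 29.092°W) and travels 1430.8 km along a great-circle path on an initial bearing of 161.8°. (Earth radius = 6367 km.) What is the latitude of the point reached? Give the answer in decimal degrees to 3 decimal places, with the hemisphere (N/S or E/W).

δ = d/R = 1430.8/6367 = 0.224721 rad
φ₂ = arcsin(sin φ₁ cos δ + cos φ₁ sin δ cos θ)
   = arcsin(-0.68457·0.97486 + 0.72894·0.22283·-0.94997) = -55.25209°
λ₂ = λ₁ + atan2(sin θ sin δ cos φ₁, cos δ − sin φ₁ sin φ₂) = -22.07807°

55.252°S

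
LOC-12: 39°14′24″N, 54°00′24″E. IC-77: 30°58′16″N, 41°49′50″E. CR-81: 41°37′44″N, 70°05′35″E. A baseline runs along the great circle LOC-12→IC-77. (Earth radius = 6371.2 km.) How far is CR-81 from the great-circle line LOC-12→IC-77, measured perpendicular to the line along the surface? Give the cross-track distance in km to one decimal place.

466.8 km

LOC-12: φ = +39.24000°, λ = +54.00667°
IC-77: φ = +30.97111°, λ = +41.83056°
CR-81: φ = +41.62889°, λ = +70.09306°
δ₁₃ = central angle LOC-12→CR-81 = 0.217390 rad  (haversine)
θ₁₃ = bearing LOC-12→CR-81 = 73.794°,  θ₁₂ = bearing LOC-12→IC-77 = 233.953°
dₓₜ = R·arcsin(sin δ₁₃ · sin(θ₁₃ − θ₁₂)) = 6371.2·arcsin(0.21568·sin(-160.159°)) = -466.811 km
|dₓₜ| = 466.811 km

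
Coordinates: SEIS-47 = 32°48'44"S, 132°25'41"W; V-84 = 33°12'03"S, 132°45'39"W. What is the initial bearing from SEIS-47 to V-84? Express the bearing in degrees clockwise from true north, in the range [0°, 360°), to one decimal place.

SEIS-47: φ = -32.81222°, λ = -132.42806°
V-84: φ = -33.20083°, λ = -132.76083°
Δλ = -0.3328°
y = sin Δλ · cos φ₂ = -0.004860
x = cos φ₁ sin φ₂ − sin φ₁ cos φ₂ cos Δλ = -0.006790
θ = atan2(y, x) = -144.4075° → 215.5925° (mod 360°)

215.6°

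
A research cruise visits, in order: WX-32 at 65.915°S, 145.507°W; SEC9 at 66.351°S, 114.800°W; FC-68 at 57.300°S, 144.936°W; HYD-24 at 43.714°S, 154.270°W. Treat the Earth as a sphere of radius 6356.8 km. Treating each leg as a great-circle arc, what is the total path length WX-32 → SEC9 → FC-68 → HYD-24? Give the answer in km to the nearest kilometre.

4850 km

WX-32→SEC9: c = 0.214801 rad, d = 1365.45 km
SEC9→FC-68: c = 0.289952 rad, d = 1843.17 km
FC-68→HYD-24: c = 0.258211 rad, d = 1641.40 km
Total = 1365.45 + 1843.17 + 1641.40 = 4850.01 km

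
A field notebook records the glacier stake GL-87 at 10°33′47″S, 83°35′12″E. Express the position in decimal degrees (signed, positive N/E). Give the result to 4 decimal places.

lat: 10.5631° S → -10.5631°
lon: 83.5867° E → +83.5867°

-10.5631°, +83.5867°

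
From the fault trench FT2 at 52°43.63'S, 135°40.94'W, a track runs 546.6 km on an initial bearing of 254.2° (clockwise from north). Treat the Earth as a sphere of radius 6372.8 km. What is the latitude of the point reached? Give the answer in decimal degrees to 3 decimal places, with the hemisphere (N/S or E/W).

FT2: φ = -52.72717°, λ = -135.68233°
δ = d/R = 546.6/6372.8 = 0.085771 rad
φ₂ = arcsin(sin φ₁ cos δ + cos φ₁ sin δ cos θ)
   = arcsin(-0.79576·0.99632 + 0.60561·0.08567·-0.27228) = -53.80010°
λ₂ = λ₁ + atan2(sin θ sin δ cos φ₁, cos δ − sin φ₁ sin φ₂) = -143.70514°

53.800°S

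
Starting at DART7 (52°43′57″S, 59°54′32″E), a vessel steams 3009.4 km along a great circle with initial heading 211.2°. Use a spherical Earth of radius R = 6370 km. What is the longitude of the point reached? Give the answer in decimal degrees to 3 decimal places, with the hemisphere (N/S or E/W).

DART7: φ = -52.73250°, λ = +59.90889°
δ = d/R = 3009.4/6370 = 0.472433 rad
φ₂ = arcsin(sin φ₁ cos δ + cos φ₁ sin δ cos θ)
   = arcsin(-0.79582·0.89046 + 0.60554·0.45505·-0.85536) = -70.79432°
λ₂ = λ₁ + atan2(sin θ sin δ cos φ₁, cos δ − sin φ₁ sin φ₂) = 14.13502°

14.135°E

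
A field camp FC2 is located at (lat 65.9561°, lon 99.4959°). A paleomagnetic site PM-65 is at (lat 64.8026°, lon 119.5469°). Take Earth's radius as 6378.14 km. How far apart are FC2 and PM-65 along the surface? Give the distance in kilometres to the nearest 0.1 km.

Δφ = -1.1535°,  Δλ = 20.0510°
a = sin²(Δφ/2) + cos φ₁ cos φ₂ sin²(Δλ/2) = 0.005358
c = 2·arcsin(√a) = 0.146531 rad = 8.3956°
d = R·c = 6378.14 × 0.146531 = 934.6 km

934.6 km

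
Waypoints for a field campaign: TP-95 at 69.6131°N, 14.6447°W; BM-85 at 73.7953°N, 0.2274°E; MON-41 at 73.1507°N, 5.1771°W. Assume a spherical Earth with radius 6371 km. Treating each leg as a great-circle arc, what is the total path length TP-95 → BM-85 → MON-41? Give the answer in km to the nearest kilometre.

TP-95→BM-85: c = 0.108860 rad, d = 693.55 km
BM-85→MON-41: c = 0.029083 rad, d = 185.29 km
Total = 693.55 + 185.29 = 878.84 km

879 km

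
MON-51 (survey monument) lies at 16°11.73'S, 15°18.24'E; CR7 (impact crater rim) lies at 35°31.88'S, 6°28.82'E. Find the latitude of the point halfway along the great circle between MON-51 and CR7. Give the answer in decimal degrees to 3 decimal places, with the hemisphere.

25.930°S

MON-51: φ = -16.19550°, λ = +15.30400°
CR7: φ = -35.53133°, λ = +6.48033°
Bx = cos φ₂ cos Δλ = 0.804167,  By = cos φ₂ sin Δλ = -0.124832
φₘ = atan2(sin φ₁ + sin φ₂, √((cos φ₁ + Bx)² + By²)) = -25.92976°
λₘ = λ₁ + atan2(By, cos φ₁ + Bx) = 11.25724°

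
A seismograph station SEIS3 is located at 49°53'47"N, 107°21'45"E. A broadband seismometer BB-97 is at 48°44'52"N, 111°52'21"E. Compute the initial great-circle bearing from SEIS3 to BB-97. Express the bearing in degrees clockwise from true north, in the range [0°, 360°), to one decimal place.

SEIS3: φ = +49.89639°, λ = +107.36250°
BB-97: φ = +48.74778°, λ = +111.87250°
Δλ = 4.5100°
y = sin Δλ · cos φ₂ = 0.051849
x = cos φ₁ sin φ₂ − sin φ₁ cos φ₂ cos Δλ = -0.018484
θ = atan2(y, x) = 109.6212° → 109.6212° (mod 360°)

109.6°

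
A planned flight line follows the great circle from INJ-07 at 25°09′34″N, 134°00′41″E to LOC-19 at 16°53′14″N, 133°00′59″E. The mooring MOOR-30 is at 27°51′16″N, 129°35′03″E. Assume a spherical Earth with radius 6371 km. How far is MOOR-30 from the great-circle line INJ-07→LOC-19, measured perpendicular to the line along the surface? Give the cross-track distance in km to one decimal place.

INJ-07: φ = +25.15944°, λ = +134.01139°
LOC-19: φ = +16.88722°, λ = +133.01639°
MOOR-30: φ = +27.85444°, λ = +129.58417°
δ₁₃ = central angle INJ-07→MOOR-30 = 0.083617 rad  (haversine)
θ₁₃ = bearing INJ-07→MOOR-30 = 305.198°,  θ₁₂ = bearing INJ-07→LOC-19 = 186.591°
dₓₜ = R·arcsin(sin δ₁₃ · sin(θ₁₃ − θ₁₂)) = 6371·arcsin(0.08352·sin(118.607°)) = 467.563 km
|dₓₜ| = 467.563 km

467.6 km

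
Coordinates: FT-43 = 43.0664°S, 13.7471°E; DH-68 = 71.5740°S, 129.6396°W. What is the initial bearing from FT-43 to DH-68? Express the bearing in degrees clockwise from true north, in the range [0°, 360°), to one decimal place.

192.3°

Δλ = -143.3867°
y = sin Δλ · cos φ₂ = -0.188513
x = cos φ₁ sin φ₂ − sin φ₁ cos φ₂ cos Δλ = -0.866354
θ = atan2(y, x) = -167.7241° → 192.2759° (mod 360°)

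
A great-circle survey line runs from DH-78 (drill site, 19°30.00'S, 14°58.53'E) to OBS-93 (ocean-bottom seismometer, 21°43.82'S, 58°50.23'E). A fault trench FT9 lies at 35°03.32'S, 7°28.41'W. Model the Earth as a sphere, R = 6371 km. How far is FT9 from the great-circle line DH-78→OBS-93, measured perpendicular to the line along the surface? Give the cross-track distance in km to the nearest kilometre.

DH-78: φ = -19.50000°, λ = +14.97550°
OBS-93: φ = -21.73033°, λ = +58.83717°
FT9: φ = -35.05533°, λ = -7.47350°
δ₁₃ = central angle DH-78→FT9 = 0.439660 rad  (haversine)
θ₁₃ = bearing DH-78→FT9 = 227.258°,  θ₁₂ = bearing DH-78→OBS-93 = 101.026°
dₓₜ = R·arcsin(sin δ₁₃ · sin(θ₁₃ − θ₁₂)) = 6371·arcsin(0.42563·sin(126.231°)) = 2232.779 km
|dₓₜ| = 2232.779 km

2233 km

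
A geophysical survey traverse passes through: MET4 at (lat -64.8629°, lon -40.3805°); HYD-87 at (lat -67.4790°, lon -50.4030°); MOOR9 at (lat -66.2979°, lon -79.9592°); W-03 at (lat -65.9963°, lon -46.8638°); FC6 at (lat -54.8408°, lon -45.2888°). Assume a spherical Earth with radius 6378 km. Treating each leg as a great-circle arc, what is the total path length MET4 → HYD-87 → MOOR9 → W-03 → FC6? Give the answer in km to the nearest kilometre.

MET4→HYD-87: c = 0.083991 rad, d = 535.69 km
HYD-87→MOOR9: c = 0.201577 rad, d = 1285.66 km
MOOR9→W-03: c = 0.230919 rad, d = 1472.80 km
W-03→FC6: c = 0.195157 rad, d = 1244.71 km
Total = 535.69 + 1285.66 + 1472.80 + 1244.71 = 4538.87 km

4539 km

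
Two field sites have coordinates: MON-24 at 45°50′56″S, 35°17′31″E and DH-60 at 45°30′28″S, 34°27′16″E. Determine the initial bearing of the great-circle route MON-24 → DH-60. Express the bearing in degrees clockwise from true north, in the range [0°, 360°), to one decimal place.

MON-24: φ = -45.84889°, λ = +35.29194°
DH-60: φ = -45.50778°, λ = +34.45444°
Δλ = -0.8375°
y = sin Δλ · cos φ₂ = -0.010244
x = cos φ₁ sin φ₂ − sin φ₁ cos φ₂ cos Δλ = 0.005900
θ = atan2(y, x) = -60.0602° → 299.9398° (mod 360°)

299.9°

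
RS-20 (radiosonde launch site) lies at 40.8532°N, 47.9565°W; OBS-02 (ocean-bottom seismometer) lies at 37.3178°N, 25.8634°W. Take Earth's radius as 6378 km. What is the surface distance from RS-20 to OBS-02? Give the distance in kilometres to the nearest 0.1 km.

Δφ = -3.5354°,  Δλ = 22.0931°
a = sin²(Δφ/2) + cos φ₁ cos φ₂ sin²(Δλ/2) = 0.023036
c = 2·arcsin(√a) = 0.304730 rad = 17.4598°
d = R·c = 6378 × 0.304730 = 1943.6 km

1943.6 km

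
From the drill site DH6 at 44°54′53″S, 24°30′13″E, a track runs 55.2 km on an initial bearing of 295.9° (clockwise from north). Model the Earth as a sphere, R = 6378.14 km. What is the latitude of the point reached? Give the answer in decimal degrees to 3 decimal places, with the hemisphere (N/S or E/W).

DH6: φ = -44.91472°, λ = +24.50361°
δ = d/R = 55.2/6378.14 = 0.008655 rad
φ₂ = arcsin(sin φ₁ cos δ + cos φ₁ sin δ cos θ)
   = arcsin(-0.70605·0.99996 + 0.70816·0.00865·0.43680) = -44.69640°
λ₂ = λ₁ + atan2(sin θ sin δ cos φ₁, cos δ − sin φ₁ sin φ₂) = 23.87609°

44.696°S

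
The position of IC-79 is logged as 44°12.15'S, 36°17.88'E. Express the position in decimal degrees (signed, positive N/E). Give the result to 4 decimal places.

-44.2025°, +36.2980°

lat: 44.2025° S → -44.2025°
lon: 36.2980° E → +36.2980°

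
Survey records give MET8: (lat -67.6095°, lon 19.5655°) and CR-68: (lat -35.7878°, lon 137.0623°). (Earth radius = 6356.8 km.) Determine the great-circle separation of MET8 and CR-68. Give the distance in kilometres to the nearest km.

Δφ = 31.8217°,  Δλ = 117.4968°
a = sin²(Δφ/2) + cos φ₁ cos φ₂ sin²(Δλ/2) = 0.300983
c = 2·arcsin(√a) = 1.161423 rad = 66.5446°
d = R·c = 6356.8 × 1.161423 = 7382.9 km

7383 km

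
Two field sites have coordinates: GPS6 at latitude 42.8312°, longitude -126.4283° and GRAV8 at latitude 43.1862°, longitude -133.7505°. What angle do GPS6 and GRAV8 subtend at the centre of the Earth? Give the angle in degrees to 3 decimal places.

5.364°

Δφ = 0.3550°,  Δλ = -7.3222°
a = sin²(Δφ/2) + cos φ₁ cos φ₂ sin²(Δλ/2) = 0.002190
c = 2·arcsin(√a) = 0.093626 rad = 5.3644°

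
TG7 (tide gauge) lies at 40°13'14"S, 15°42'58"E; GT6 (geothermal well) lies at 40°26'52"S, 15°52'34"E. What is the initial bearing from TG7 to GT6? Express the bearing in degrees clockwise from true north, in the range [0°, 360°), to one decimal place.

TG7: φ = -40.22056°, λ = +15.71611°
GT6: φ = -40.44778°, λ = +15.87611°
Δλ = 0.1600°
y = sin Δλ · cos φ₂ = 0.002125
x = cos φ₁ sin φ₂ − sin φ₁ cos φ₂ cos Δλ = -0.003968
θ = atan2(y, x) = 151.8264° → 151.8264° (mod 360°)

151.8°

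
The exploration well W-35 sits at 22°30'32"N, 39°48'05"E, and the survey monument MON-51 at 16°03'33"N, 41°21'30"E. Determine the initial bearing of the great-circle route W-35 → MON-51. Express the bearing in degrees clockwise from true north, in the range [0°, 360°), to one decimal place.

W-35: φ = +22.50889°, λ = +39.80139°
MON-51: φ = +16.05917°, λ = +41.35833°
Δλ = 1.5569°
y = sin Δλ · cos φ₂ = 0.026110
x = cos φ₁ sin φ₂ − sin φ₁ cos φ₂ cos Δλ = -0.112195
θ = atan2(y, x) = 166.8993° → 166.8993° (mod 360°)

166.9°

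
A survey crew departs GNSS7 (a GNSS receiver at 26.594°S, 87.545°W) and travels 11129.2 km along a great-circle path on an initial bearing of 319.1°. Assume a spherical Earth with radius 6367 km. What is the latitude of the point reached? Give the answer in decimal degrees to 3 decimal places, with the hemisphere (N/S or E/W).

48.090°N

δ = d/R = 11129.2/6367 = 1.747950 rad
φ₂ = arcsin(sin φ₁ cos δ + cos φ₁ sin δ cos θ)
   = arcsin(-0.44767·-0.17623 + 0.89420·0.98435·0.75585) = 48.09030°
λ₂ = λ₁ + atan2(sin θ sin δ cos φ₁, cos δ − sin φ₁ sin φ₂) = -162.31316°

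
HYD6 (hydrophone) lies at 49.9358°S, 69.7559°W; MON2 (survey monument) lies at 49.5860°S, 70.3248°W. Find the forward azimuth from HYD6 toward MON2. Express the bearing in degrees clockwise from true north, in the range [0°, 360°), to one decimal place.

Δλ = -0.5689°
y = sin Δλ · cos φ₂ = -0.006437
x = cos φ₁ sin φ₂ − sin φ₁ cos φ₂ cos Δλ = 0.006081
θ = atan2(y, x) = -46.6307° → 313.3693° (mod 360°)

313.4°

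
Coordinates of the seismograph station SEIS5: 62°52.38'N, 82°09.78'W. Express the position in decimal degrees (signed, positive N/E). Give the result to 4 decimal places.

+62.8730°, -82.1630°

lat: 62.8730° N → +62.8730°
lon: 82.1630° W → -82.1630°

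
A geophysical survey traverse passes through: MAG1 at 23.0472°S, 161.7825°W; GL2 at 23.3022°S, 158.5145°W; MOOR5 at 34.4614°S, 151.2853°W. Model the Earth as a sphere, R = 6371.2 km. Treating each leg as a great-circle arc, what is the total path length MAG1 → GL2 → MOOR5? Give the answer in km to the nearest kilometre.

1761 km

MAG1→GL2: c = 0.052622 rad, d = 335.27 km
GL2→MOOR5: c = 0.223744 rad, d = 1425.52 km
Total = 335.27 + 1425.52 = 1760.78 km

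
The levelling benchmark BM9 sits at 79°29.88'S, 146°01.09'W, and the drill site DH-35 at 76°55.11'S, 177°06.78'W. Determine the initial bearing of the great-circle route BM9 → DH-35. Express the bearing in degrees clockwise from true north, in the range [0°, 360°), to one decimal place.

BM9: φ = -79.49800°, λ = -146.01817°
DH-35: φ = -76.91850°, λ = -177.11300°
Δλ = -31.0948°
y = sin Δλ · cos φ₂ = -0.116893
x = cos φ₁ sin φ₂ − sin φ₁ cos φ₂ cos Δλ = 0.013029
θ = atan2(y, x) = -83.6401° → 276.3599° (mod 360°)

276.4°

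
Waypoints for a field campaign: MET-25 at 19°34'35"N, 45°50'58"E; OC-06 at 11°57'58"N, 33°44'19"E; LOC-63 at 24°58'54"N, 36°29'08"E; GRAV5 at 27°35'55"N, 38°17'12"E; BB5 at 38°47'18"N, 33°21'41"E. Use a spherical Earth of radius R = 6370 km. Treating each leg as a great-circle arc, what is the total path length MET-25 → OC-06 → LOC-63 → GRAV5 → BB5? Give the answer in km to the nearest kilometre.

4689 km

MET-25: φ = +19.57639°, λ = +45.84944°
OC-06: φ = +11.96611°, λ = +33.73861°
LOC-63: φ = +24.98167°, λ = +36.48556°
GRAV5: φ = +27.59861°, λ = +38.28667°
BB5: φ = +38.78833°, λ = +33.36139°
MET-25→OC-06: c = 0.242763 rad, d = 1546.40 km
OC-06→LOC-63: c = 0.231645 rad, d = 1475.58 km
LOC-63→GRAV5: c = 0.053668 rad, d = 341.86 km
GRAV5→BB5: c = 0.208032 rad, d = 1325.16 km
Total = 1546.40 + 1475.58 + 341.86 + 1325.16 = 4689.00 km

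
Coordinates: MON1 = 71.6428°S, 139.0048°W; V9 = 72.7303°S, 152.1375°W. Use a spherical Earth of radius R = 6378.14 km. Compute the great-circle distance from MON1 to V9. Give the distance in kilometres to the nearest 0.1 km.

462.3 km

Δφ = -1.0875°,  Δλ = -13.1327°
a = sin²(Δφ/2) + cos φ₁ cos φ₂ sin²(Δλ/2) = 0.001313
c = 2·arcsin(√a) = 0.072478 rad = 4.1527°
d = R·c = 6378.14 × 0.072478 = 462.3 km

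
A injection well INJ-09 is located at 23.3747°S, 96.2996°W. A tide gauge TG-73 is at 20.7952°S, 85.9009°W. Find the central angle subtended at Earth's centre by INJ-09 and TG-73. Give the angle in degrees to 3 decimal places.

9.972°

Δφ = 2.5795°,  Δλ = 10.3987°
a = sin²(Δφ/2) + cos φ₁ cos φ₂ sin²(Δλ/2) = 0.007554
c = 2·arcsin(√a) = 0.174045 rad = 9.9720°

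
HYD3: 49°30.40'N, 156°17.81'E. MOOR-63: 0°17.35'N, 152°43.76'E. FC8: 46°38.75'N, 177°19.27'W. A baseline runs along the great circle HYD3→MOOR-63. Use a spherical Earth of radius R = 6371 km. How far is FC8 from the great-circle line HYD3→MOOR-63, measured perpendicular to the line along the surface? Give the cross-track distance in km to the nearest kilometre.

1966 km

HYD3: φ = +49.50667°, λ = +156.29683°
MOOR-63: φ = +0.28917°, λ = +152.72933°
FC8: φ = +46.64583°, λ = -177.32117°
δ₁₃ = central angle HYD3→FC8 = 0.310027 rad  (haversine)
θ₁₃ = bearing HYD3→FC8 = 89.162°,  θ₁₂ = bearing HYD3→MOOR-63 = 184.707°
dₓₜ = R·arcsin(sin δ₁₃ · sin(θ₁₃ − θ₁₂)) = 6371·arcsin(0.30508·sin(-95.545°)) = -1965.632 km
|dₓₜ| = 1965.632 km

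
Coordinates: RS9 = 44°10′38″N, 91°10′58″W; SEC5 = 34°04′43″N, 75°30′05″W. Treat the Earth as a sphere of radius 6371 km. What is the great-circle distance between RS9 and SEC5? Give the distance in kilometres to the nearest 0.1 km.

1752.7 km

RS9: φ = +44.17722°, λ = -91.18278°
SEC5: φ = +34.07861°, λ = -75.50139°
Δφ = -10.0986°,  Δλ = 15.6814°
a = sin²(Δφ/2) + cos φ₁ cos φ₂ sin²(Δλ/2) = 0.018801
c = 2·arcsin(√a) = 0.275102 rad = 15.7622°
d = R·c = 6371 × 0.275102 = 1752.7 km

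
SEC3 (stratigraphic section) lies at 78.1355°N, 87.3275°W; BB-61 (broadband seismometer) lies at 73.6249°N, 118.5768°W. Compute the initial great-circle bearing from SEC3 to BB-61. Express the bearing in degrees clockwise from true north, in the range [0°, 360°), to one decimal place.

255.2°

Δλ = -31.2493°
y = sin Δλ · cos φ₂ = -0.146252
x = cos φ₁ sin φ₂ − sin φ₁ cos φ₂ cos Δλ = -0.038615
θ = atan2(y, x) = -104.7904° → 255.2096° (mod 360°)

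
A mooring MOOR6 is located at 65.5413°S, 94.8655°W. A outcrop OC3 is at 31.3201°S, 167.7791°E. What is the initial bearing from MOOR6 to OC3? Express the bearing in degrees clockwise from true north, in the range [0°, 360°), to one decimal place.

249.6°

Δλ = -97.3554°
y = sin Δλ · cos φ₂ = -0.847247
x = cos φ₁ sin φ₂ − sin φ₁ cos φ₂ cos Δλ = -0.314777
θ = atan2(y, x) = -110.3815° → 249.6185° (mod 360°)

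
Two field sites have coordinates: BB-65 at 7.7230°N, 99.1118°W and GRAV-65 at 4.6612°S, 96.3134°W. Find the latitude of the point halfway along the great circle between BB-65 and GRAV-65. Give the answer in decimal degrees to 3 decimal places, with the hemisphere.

1.531°N

Bx = cos φ₂ cos Δλ = 0.995504,  By = cos φ₂ sin Δλ = 0.048660
φₘ = atan2(sin φ₁ + sin φ₂, √((cos φ₁ + Bx)² + By²)) = 1.53136°
λₘ = λ₁ + atan2(By, cos φ₁ + Bx) = -97.70854°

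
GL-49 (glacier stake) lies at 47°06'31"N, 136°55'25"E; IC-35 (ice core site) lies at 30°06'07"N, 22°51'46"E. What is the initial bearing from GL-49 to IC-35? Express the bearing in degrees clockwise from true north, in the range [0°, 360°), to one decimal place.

GL-49: φ = +47.10861°, λ = +136.92361°
IC-35: φ = +30.10194°, λ = +22.86278°
Δλ = -114.0608°
y = sin Δλ · cos φ₂ = -0.789966
x = cos φ₁ sin φ₂ − sin φ₁ cos φ₂ cos Δλ = 0.599773
θ = atan2(y, x) = -52.7928° → 307.2072° (mod 360°)

307.2°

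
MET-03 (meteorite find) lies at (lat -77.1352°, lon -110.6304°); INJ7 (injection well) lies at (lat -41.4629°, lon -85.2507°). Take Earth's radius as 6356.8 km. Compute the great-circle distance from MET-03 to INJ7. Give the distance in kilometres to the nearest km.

4130 km

Δφ = 35.6723°,  Δλ = 25.3797°
a = sin²(Δφ/2) + cos φ₁ cos φ₂ sin²(Δλ/2) = 0.101869
c = 2·arcsin(√a) = 0.649705 rad = 37.2254°
d = R·c = 6356.8 × 0.649705 = 4130.0 km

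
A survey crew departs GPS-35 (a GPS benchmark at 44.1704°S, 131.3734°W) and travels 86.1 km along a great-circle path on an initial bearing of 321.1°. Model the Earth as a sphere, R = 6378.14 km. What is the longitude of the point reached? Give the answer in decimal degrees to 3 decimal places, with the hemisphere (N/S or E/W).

132.044°W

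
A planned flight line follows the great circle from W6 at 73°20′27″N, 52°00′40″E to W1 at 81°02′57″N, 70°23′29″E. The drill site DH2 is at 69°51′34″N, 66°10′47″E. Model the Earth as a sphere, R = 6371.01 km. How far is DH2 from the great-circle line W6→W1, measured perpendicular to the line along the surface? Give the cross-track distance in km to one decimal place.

614.0 km

W6: φ = +73.34083°, λ = +52.01111°
W1: φ = +81.04917°, λ = +70.39139°
DH2: φ = +69.85944°, λ = +66.17972°
δ₁₃ = central angle W6→DH2 = 0.098510 rad  (haversine)
θ₁₃ = bearing W6→DH2 = 121.024°,  θ₁₂ = bearing W6→W1 = 19.093°
dₓₜ = R·arcsin(sin δ₁₃ · sin(θ₁₃ − θ₁₂)) = 6371.01·arcsin(0.09835·sin(101.931°)) = 614.010 km
|dₓₜ| = 614.010 km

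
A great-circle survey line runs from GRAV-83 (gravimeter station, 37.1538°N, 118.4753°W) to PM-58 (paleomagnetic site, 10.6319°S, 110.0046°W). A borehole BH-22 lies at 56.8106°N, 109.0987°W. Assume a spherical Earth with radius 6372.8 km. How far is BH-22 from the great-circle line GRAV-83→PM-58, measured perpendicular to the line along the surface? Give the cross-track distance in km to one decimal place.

981.7 km

δ₁₃ = central angle GRAV-83→BH-22 = 0.360005 rad  (haversine)
θ₁₃ = bearing GRAV-83→BH-22 = 14.665°,  θ₁₂ = bearing GRAV-83→PM-58 = 168.845°
dₓₜ = R·arcsin(sin δ₁₃ · sin(θ₁₃ − θ₁₂)) = 6372.8·arcsin(0.35228·sin(-154.180°)) = -981.695 km
|dₓₜ| = 981.695 km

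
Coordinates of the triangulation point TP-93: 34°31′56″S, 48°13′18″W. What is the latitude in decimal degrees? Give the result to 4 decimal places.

34.5322°S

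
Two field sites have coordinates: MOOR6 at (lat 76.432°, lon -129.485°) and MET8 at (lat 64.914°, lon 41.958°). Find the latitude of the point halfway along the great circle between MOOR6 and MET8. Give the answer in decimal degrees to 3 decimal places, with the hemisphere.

Bx = cos φ₂ cos Δλ = -0.419259,  By = cos φ₂ sin Δλ = 0.063085
φₘ = atan2(sin φ₁ + sin φ₂, √((cos φ₁ + Bx)² + By²)) = 84.06710°
λₘ = λ₁ + atan2(By, cos φ₁ + Bx) = 31.65332°

84.067°N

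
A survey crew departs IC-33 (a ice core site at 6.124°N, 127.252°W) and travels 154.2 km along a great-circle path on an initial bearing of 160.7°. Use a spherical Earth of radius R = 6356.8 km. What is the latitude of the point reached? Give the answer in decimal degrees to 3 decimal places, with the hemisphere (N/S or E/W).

δ = d/R = 154.2/6356.8 = 0.024257 rad
φ₂ = arcsin(sin φ₁ cos δ + cos φ₁ sin δ cos θ)
   = arcsin(0.10668·0.99971 + 0.99429·0.02426·-0.94380) = 4.81207°
λ₂ = λ₁ + atan2(sin θ sin δ cos φ₁, cos δ − sin φ₁ sin φ₂) = -126.79105°

4.812°N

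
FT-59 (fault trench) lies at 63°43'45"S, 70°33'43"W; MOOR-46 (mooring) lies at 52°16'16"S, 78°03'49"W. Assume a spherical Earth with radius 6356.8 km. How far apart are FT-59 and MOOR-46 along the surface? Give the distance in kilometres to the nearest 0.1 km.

FT-59: φ = -63.72917°, λ = -70.56194°
MOOR-46: φ = -52.27111°, λ = -78.06361°
Δφ = 11.4581°,  Δλ = -7.5017°
a = sin²(Δφ/2) + cos φ₁ cos φ₂ sin²(Δλ/2) = 0.011124
c = 2·arcsin(√a) = 0.211333 rad = 12.1085°
d = R·c = 6356.8 × 0.211333 = 1343.4 km

1343.4 km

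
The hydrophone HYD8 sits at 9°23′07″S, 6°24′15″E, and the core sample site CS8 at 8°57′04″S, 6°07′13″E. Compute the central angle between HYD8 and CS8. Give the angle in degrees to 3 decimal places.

HYD8: φ = -9.38528°, λ = +6.40417°
CS8: φ = -8.95111°, λ = +6.12028°
Δφ = 0.4342°,  Δλ = -0.2839°
a = sin²(Δφ/2) + cos φ₁ cos φ₂ sin²(Δλ/2) = 0.000020
c = 2·arcsin(√a) = 0.009019 rad = 0.5168°

0.517°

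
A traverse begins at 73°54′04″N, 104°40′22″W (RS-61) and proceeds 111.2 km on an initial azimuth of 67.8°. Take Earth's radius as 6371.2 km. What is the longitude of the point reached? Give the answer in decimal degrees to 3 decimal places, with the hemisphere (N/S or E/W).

101.259°W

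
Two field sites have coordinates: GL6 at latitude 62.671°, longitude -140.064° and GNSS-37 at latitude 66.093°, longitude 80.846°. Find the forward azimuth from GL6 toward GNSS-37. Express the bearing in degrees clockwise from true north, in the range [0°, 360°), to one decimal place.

Δλ = -139.0900°
y = sin Δλ · cos φ₂ = -0.265389
x = cos φ₁ sin φ₂ − sin φ₁ cos φ₂ cos Δλ = 0.691793
θ = atan2(y, x) = -20.9881° → 339.0119° (mod 360°)

339.0°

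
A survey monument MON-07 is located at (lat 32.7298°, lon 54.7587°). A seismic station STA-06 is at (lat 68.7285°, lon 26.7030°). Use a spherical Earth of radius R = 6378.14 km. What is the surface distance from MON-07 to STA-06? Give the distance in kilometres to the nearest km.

Δφ = 35.9987°,  Δλ = -28.0557°
a = sin²(Δφ/2) + cos φ₁ cos φ₂ sin²(Δλ/2) = 0.113416
c = 2·arcsin(√a) = 0.686975 rad = 39.3608°
d = R·c = 6378.14 × 0.686975 = 4381.6 km

4382 km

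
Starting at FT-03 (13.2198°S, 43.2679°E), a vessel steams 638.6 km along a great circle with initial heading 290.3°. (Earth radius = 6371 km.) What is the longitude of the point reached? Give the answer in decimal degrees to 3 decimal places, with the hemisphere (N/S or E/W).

δ = d/R = 638.6/6371 = 0.100235 rad
φ₂ = arcsin(sin φ₁ cos δ + cos φ₁ sin δ cos θ)
   = arcsin(-0.22869·0.99498 + 0.97350·0.10007·0.34694) = -11.17127°
λ₂ = λ₁ + atan2(sin θ sin δ cos φ₁, cos δ − sin φ₁ sin φ₂) = 37.77830°

37.778°E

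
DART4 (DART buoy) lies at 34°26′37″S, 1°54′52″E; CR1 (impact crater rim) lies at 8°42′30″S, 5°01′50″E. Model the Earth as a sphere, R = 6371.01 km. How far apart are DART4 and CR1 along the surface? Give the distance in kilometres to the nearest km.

2879 km

DART4: φ = -34.44361°, λ = +1.91444°
CR1: φ = -8.70833°, λ = +5.03056°
Δφ = 25.7353°,  Δλ = 3.1161°
a = sin²(Δφ/2) + cos φ₁ cos φ₂ sin²(Δλ/2) = 0.050198
c = 2·arcsin(√a) = 0.451933 rad = 25.8939°
d = R·c = 6371.01 × 0.451933 = 2879.3 km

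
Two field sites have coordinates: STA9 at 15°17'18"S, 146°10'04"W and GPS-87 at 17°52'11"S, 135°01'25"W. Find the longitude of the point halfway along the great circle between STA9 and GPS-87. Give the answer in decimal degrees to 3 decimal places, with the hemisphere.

140.633°W

STA9: φ = -15.28833°, λ = -146.16778°
GPS-87: φ = -17.86972°, λ = -135.02361°
Bx = cos φ₂ cos Δλ = 0.933810,  By = cos φ₂ sin Δλ = 0.183954
φₘ = atan2(sin φ₁ + sin φ₂, √((cos φ₁ + Bx)² + By²)) = -16.65339°
λₘ = λ₁ + atan2(By, cos φ₁ + Bx) = -140.63319°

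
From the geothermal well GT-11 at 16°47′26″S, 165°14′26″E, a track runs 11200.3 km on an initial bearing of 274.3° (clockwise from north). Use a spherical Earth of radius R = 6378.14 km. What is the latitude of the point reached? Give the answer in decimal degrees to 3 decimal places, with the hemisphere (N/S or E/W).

7.109°N

GT-11: φ = -16.79056°, λ = +165.24056°
δ = d/R = 11200.3/6378.14 = 1.756045 rad
φ₂ = arcsin(sin φ₁ cos δ + cos φ₁ sin δ cos θ)
   = arcsin(-0.28887·-0.18419 + 0.95737·0.98289·0.07498) = 7.10927°
λ₂ = λ₁ + atan2(sin θ sin δ cos φ₁, cos δ − sin φ₁ sin φ₂) = 66.25122°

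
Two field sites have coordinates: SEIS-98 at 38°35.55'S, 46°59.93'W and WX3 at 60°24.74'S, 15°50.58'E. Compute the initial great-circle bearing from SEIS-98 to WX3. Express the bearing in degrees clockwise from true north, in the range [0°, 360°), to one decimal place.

140.8°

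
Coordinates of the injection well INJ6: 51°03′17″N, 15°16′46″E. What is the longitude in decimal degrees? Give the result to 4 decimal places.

15.2794°E

15° + 16′/60 + 46″/3600 = 15 + 0.26667 + 0.01278 = 15.2794°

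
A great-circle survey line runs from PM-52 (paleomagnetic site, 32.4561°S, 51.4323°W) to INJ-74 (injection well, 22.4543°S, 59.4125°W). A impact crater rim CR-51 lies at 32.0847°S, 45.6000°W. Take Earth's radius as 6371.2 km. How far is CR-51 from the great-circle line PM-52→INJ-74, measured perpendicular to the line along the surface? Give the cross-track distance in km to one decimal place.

δ₁₃ = central angle PM-52→CR-51 = 0.086303 rad  (haversine)
θ₁₃ = bearing PM-52→CR-51 = 87.255°,  θ₁₂ = bearing PM-52→INJ-74 = 322.774°
dₓₜ = R·arcsin(sin δ₁₃ · sin(θ₁₃ − θ₁₂)) = 6371.2·arcsin(0.08620·sin(-235.519°)) = 453.070 km
|dₓₜ| = 453.070 km

453.1 km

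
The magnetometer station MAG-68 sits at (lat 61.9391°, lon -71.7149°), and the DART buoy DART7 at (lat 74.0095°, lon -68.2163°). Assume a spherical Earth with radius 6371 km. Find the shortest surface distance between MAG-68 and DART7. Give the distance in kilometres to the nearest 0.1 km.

Δφ = 12.0704°,  Δλ = 3.4986°
a = sin²(Δφ/2) + cos φ₁ cos φ₂ sin²(Δλ/2) = 0.011175
c = 2·arcsin(√a) = 0.211820 rad = 12.1364°
d = R·c = 6371 × 0.211820 = 1349.5 km

1349.5 km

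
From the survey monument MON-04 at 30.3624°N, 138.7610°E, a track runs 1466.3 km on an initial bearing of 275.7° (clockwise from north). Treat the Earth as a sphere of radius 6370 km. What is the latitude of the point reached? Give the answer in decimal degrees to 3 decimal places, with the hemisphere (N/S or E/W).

30.776°N

δ = d/R = 1466.3/6370 = 0.230188 rad
φ₂ = arcsin(sin φ₁ cos δ + cos φ₁ sin δ cos θ)
   = arcsin(0.50547·0.97362 + 0.86285·0.22816·0.09932) = 30.77633°
λ₂ = λ₁ + atan2(sin θ sin δ cos φ₁, cos δ − sin φ₁ sin φ₂) = 123.43883°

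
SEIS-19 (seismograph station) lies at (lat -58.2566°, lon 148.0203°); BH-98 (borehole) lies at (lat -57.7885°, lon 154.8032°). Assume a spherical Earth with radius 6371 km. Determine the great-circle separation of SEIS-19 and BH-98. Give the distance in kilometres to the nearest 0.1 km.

402.6 km

Δφ = 0.4681°,  Δλ = 6.7829°
a = sin²(Δφ/2) + cos φ₁ cos φ₂ sin²(Δλ/2) = 0.000998
c = 2·arcsin(√a) = 0.063197 rad = 3.6209°
d = R·c = 6371 × 0.063197 = 402.6 km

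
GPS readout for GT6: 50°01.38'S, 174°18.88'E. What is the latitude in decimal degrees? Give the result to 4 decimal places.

50° + 1.38′/60 = 50 + 0.02300 = 50.0230°

50.0230°S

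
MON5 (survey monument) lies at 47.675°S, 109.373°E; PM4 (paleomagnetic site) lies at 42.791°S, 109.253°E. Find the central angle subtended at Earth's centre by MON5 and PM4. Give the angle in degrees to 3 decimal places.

4.885°

Δφ = 4.8840°,  Δλ = -0.1200°
a = sin²(Δφ/2) + cos φ₁ cos φ₂ sin²(Δλ/2) = 0.001816
c = 2·arcsin(√a) = 0.085255 rad = 4.8847°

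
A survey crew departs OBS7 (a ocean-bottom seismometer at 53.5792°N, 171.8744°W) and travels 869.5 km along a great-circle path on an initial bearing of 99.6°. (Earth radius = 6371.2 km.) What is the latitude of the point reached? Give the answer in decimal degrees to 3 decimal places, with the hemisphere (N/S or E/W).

51.603°N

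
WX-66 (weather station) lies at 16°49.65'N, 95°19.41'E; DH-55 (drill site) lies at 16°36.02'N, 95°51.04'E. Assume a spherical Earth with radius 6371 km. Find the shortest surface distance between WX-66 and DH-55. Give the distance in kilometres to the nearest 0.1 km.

61.6 km

WX-66: φ = +16.82750°, λ = +95.32350°
DH-55: φ = +16.60033°, λ = +95.85067°
Δφ = -0.2272°,  Δλ = 0.5272°
a = sin²(Δφ/2) + cos φ₁ cos φ₂ sin²(Δλ/2) = 0.000023
c = 2·arcsin(√a) = 0.009663 rad = 0.5536°
d = R·c = 6371 × 0.009663 = 61.6 km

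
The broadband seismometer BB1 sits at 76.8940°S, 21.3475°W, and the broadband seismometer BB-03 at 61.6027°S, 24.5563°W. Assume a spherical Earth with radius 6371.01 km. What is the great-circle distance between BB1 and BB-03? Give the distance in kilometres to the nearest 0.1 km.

Δφ = 15.2913°,  Δλ = -3.2088°
a = sin²(Δφ/2) + cos φ₁ cos φ₂ sin²(Δλ/2) = 0.017786
c = 2·arcsin(√a) = 0.267524 rad = 15.3280°
d = R·c = 6371.01 × 0.267524 = 1704.4 km

1704.4 km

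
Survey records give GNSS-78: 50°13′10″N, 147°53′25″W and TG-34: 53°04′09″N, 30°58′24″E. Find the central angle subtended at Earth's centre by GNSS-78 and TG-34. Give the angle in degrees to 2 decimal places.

GNSS-78: φ = +50.21944°, λ = -147.89028°
TG-34: φ = +53.06917°, λ = +30.97333°
Δφ = 2.8497°,  Δλ = 178.8636°
a = sin²(Δφ/2) + cos φ₁ cos φ₂ sin²(Δλ/2) = 0.385034
c = 2·arcsin(√a) = 1.338789 rad = 76.7069°

76.71°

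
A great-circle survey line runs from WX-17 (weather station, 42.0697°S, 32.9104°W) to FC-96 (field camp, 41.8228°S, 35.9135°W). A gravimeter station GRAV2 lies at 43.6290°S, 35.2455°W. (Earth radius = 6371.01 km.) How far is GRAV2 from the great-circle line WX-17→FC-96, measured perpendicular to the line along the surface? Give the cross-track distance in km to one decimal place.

192.6 km

δ₁₃ = central angle WX-17→GRAV2 = 0.040413 rad  (haversine)
θ₁₃ = bearing WX-17→GRAV2 = 226.883°,  θ₁₂ = bearing WX-17→FC-96 = 275.302°
dₓₜ = R·arcsin(sin δ₁₃ · sin(θ₁₃ − θ₁₂)) = 6371.01·arcsin(0.04040·sin(-48.420°)) = -192.571 km
|dₓₜ| = 192.571 km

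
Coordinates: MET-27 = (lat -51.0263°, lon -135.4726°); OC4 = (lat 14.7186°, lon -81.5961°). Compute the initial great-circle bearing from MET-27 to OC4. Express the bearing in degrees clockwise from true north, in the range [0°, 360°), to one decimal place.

Δλ = 53.8765°
y = sin Δλ · cos φ₂ = 0.781242
x = cos φ₁ sin φ₂ − sin φ₁ cos φ₂ cos Δλ = 0.603082
θ = atan2(y, x) = 52.3336° → 52.3336° (mod 360°)

52.3°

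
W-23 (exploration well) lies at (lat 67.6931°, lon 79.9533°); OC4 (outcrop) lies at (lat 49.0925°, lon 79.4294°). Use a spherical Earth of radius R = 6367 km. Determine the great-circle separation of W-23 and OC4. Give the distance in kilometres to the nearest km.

Δφ = -18.6006°,  Δλ = -0.5239°
a = sin²(Δφ/2) + cos φ₁ cos φ₂ sin²(Δλ/2) = 0.026123
c = 2·arcsin(√a) = 0.324674 rad = 18.6025°
d = R·c = 6367 × 0.324674 = 2067.2 km

2067 km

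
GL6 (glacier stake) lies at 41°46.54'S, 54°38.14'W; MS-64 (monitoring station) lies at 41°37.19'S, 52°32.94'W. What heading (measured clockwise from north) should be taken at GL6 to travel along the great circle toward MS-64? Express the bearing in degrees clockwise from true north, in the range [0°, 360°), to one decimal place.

GL6: φ = -41.77567°, λ = -54.63567°
MS-64: φ = -41.61983°, λ = -52.54900°
Δλ = 2.0867°
y = sin Δλ · cos φ₂ = 0.027220
x = cos φ₁ sin φ₂ − sin φ₁ cos φ₂ cos Δλ = 0.002390
θ = atan2(y, x) = 84.9830° → 84.9830° (mod 360°)

85.0°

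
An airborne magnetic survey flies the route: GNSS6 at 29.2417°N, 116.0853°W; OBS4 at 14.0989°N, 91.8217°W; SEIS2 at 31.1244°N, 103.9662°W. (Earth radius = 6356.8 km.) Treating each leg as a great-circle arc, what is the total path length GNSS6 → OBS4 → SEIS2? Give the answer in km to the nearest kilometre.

GNSS6→OBS4: c = 0.472307 rad, d = 3002.36 km
OBS4→SEIS2: c = 0.355153 rad, d = 2257.63 km
Total = 3002.36 + 2257.63 = 5260.00 km

5260 km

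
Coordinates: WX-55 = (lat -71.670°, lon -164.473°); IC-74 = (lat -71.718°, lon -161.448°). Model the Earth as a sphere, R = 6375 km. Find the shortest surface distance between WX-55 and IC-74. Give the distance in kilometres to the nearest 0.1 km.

Δφ = -0.0480°,  Δλ = 3.0250°
a = sin²(Δφ/2) + cos φ₁ cos φ₂ sin²(Δλ/2) = 0.000069
c = 2·arcsin(√a) = 0.016602 rad = 0.9512°
d = R·c = 6375 × 0.016602 = 105.8 km

105.8 km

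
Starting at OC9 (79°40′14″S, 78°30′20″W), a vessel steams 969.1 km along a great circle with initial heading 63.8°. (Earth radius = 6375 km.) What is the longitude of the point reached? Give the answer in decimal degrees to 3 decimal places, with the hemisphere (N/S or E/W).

49.295°W

OC9: φ = -79.67056°, λ = -78.50556°
δ = d/R = 969.1/6375 = 0.152016 rad
φ₂ = arcsin(sin φ₁ cos δ + cos φ₁ sin δ cos θ)
   = arcsin(-0.98379·0.98847 + 0.17931·0.15143·0.44151) = -73.83412°
λ₂ = λ₁ + atan2(sin θ sin δ cos φ₁, cos δ − sin φ₁ sin φ₂) = -49.29538°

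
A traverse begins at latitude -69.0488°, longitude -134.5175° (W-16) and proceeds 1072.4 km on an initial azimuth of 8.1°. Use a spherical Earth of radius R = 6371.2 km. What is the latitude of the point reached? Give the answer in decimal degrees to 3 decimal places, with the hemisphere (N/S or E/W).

δ = d/R = 1072.4/6371.2 = 0.168320 rad
φ₂ = arcsin(sin φ₁ cos δ + cos φ₁ sin δ cos θ)
   = arcsin(-0.93389·0.98587 + 0.35757·0.16753·0.99002) = -59.47212°
λ₂ = λ₁ + atan2(sin θ sin δ cos φ₁, cos δ − sin φ₁ sin φ₂) = -131.85402°

59.472°S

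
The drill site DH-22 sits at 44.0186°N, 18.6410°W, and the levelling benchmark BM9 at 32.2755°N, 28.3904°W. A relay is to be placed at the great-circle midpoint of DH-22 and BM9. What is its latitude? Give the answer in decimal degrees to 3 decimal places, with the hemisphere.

Bx = cos φ₂ cos Δλ = 0.833280,  By = cos φ₂ sin Δλ = -0.143175
φₘ = atan2(sin φ₁ + sin φ₂, √((cos φ₁ + Bx)² + By²)) = 38.24729°
λₘ = λ₁ + atan2(By, cos φ₁ + Bx) = -23.91039°

38.247°N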